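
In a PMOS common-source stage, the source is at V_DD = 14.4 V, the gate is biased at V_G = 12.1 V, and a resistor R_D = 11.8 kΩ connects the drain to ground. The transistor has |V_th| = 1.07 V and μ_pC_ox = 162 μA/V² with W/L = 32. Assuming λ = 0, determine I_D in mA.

I_D = 1.20 mA

V_SG = V_DD − V_G = 14.4 − 12.1 = 2.3 V, so V_ov = 2.3 − 1.07 = 1.23 V.
k_p = μ_pC_ox · (W/L) = 5.184 mA/V².
Assume saturation: I_D = ½ k_p V_ov² = 0.5 × 5.184 × 1.23² = 3.92 mA, giving V_SD = V_DD − I_D R_D = 14.4 − 3.92 × 11.8 = -31.9 V.
But -31.9 V < V_ov = 1.23 V, so the device is actually in triode.
In triode I_D = k_p[V_ov V_SD − ½ V_SD²] and I_D = (V_DD − V_SD)/R_D. Equating: 30.6 V_SD² − 76.24 V_SD + 14.4 = 0, giving V_SD = 0.206 V (the root below V_ov).
I_D = (14.4 − 0.206) / 11.8 = 1.2 mA.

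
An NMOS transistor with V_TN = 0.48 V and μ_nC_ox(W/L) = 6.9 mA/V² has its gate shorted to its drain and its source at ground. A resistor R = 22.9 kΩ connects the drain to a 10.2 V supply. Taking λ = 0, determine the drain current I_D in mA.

I_D = 0.409 mA

With gate tied to drain, V_GS = V_DS ≥ V_GS − V_TN, so the device is in saturation.
KCL at the drain: ½ k_n (V_GS − V_TN)² = (V_DD − V_GS)/R.
Let x = V_GS − 0.48. Then 79 x² + x − 9.72 = 0, giving x = 0.344 V (positive root), so V_GS = 0.824 V.
I_D = (V_DD − V_GS)/R = (10.2 − 0.824) / 22.9 = 0.409 mA.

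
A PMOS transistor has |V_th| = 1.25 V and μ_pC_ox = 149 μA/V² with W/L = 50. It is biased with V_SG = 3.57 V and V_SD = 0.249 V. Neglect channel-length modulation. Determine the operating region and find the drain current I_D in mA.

k_p = μ_pC_ox · (W/L) = 7.45 mA/V².
V_ov = V_SG − |V_th| = 3.57 − 1.25 = 2.32 V.
Since V_SD = 0.249 V < V_ov = 2.32 V, the device is in the triode region.
I_D = k_p [V_ov · V_SD − ½ V_SD²] = 7.45 × [2.32 × 0.249 − 0.5 × 0.249²] = 4.07 mA.

Triode; I_D = 4.07 mA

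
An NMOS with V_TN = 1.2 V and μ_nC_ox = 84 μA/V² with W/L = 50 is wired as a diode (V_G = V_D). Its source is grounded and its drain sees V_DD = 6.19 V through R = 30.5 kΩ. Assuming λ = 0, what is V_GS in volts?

V_GS = 1.47 V

With gate tied to drain, V_GS = V_DS ≥ V_GS − V_TN, so the device is in saturation.
k_n = μ_nC_ox · (W/L) = 4.2 mA/V².
KCL at the drain: ½ k_n (V_GS − V_TN)² = (V_DD − V_GS)/R.
Let x = V_GS − 1.2. Then 64 x² + x − 4.99 = 0, giving x = 0.271 V (positive root), so V_GS = 1.47 V.
I_D = (V_DD − V_GS)/R = (6.19 − 1.47) / 30.5 = 0.155 mA.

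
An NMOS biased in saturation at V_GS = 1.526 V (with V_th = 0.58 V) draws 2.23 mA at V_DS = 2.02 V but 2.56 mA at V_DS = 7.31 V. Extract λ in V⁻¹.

λ = 0.0296 V⁻¹

With V_GS fixed, I_D ∝ (1 + λ V_DS) in saturation, so I_D2/I_D1 = (1 + λ V_DS2)/(1 + λ V_DS1).
2.56/2.23 = 1.148 = (1 + 7.31 λ)/(1 + 2.02 λ).
Solving: λ (I_D1 V_DS2 − I_D2 V_DS1) = I_D2 − I_D1, so λ = (2.56 − 2.23) / (2.23 × 7.31 − 2.56 × 2.02) = 0.33 / 11.1 = 0.0296 V⁻¹.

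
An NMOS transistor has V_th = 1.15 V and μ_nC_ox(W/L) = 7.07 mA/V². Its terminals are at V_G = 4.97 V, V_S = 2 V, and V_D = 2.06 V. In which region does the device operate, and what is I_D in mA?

Triode; I_D = 0.759 mA

V_GS = V_G − V_S = 4.97 − 2 = 2.97 V; V_DS = V_D − V_S = 2.06 − 2 = 0.06 V.
V_ov = V_GS − V_th = 2.97 − 1.15 = 1.82 V.
Since V_DS = 0.06 V < V_ov = 1.82 V, the device is in the triode region.
I_D = k_n [V_ov · V_DS − ½ V_DS²] = 7.07 × [1.82 × 0.06 − 0.5 × 0.06²] = 0.759 mA.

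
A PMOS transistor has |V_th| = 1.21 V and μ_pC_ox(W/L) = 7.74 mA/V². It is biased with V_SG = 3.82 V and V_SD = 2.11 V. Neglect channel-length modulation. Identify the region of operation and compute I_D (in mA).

Triode; I_D = 25.4 mA

V_ov = V_SG − |V_th| = 3.82 − 1.21 = 2.61 V.
Since V_SD = 2.11 V < V_ov = 2.61 V, the device is in the triode region.
I_D = k_p [V_ov · V_SD − ½ V_SD²] = 7.74 × [2.61 × 2.11 − 0.5 × 2.11²] = 25.4 mA.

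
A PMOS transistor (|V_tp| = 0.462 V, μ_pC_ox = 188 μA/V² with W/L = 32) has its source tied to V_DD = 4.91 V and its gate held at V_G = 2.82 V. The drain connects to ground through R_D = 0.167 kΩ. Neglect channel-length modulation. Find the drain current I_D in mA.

I_D = 7.97 mA

V_SG = V_DD − V_G = 4.91 − 2.82 = 2.09 V, so V_ov = 2.09 − 0.462 = 1.63 V.
k_p = μ_pC_ox · (W/L) = 6.016 mA/V².
Assume saturation: I_D = ½ k_p V_ov² = 0.5 × 6.016 × 1.63² = 7.97 mA, giving V_SD = V_DD − I_D R_D = 4.91 − 7.97 × 0.167 = 3.58 V.
V_SD = 3.58 V ≥ V_ov = 1.63 V, confirming saturation.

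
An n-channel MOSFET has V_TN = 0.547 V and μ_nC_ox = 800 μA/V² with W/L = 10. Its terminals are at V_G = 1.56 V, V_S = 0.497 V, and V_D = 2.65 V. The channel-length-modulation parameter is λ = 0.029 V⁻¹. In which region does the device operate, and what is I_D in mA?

V_GS = V_G − V_S = 1.56 − 0.497 = 1.06 V; V_DS = V_D − V_S = 2.65 − 0.497 = 2.15 V.
k_n = μ_nC_ox · (W/L) = 8 mA/V².
V_ov = V_GS − V_TN = 1.06 − 0.547 = 0.516 V.
Since V_DS = 2.15 V ≥ V_ov = 0.516 V, the device is in saturation.
I_D = ½ k_n V_ov² (1 + λ V_DS) = 0.5 × 8 × 0.516² × (1 + 0.029 × 2.15) = 1.13 mA.

Saturation; I_D = 1.13 mA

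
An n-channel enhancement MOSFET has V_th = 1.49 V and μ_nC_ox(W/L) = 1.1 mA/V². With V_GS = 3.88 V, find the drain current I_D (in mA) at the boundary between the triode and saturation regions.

At the boundary V_DS = V_ov = V_GS − V_th = 3.88 − 1.49 = 2.39 V.
I_D = ½ k_n V_ov² = 0.5 × 1.1 × 2.39² = 3.14 mA.

I_D = 3.14 mA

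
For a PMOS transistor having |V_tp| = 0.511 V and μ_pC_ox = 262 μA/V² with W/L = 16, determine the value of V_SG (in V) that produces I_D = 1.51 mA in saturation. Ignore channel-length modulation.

k_p = μ_pC_ox · (W/L) = 4.192 mA/V².
In saturation I_D = ½ k_p (V_SG − |V_tp|)², so V_SG − |V_tp| = √(2 I_D / k_p) = √(2 × 1.51 / 4.192) = 0.849 V.
V_SG = 0.511 + 0.849 = 1.36 V.

V_SG = 1.36 V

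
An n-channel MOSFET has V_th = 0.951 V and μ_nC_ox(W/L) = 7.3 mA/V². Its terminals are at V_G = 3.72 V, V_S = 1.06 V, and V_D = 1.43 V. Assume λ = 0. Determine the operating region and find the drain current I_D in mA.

V_GS = V_G − V_S = 3.72 − 1.06 = 2.66 V; V_DS = V_D − V_S = 1.43 − 1.06 = 0.37 V.
V_ov = V_GS − V_th = 2.66 − 0.951 = 1.71 V.
Since V_DS = 0.37 V < V_ov = 1.71 V, the device is in the triode region.
I_D = k_n [V_ov · V_DS − ½ V_DS²] = 7.3 × [1.71 × 0.37 − 0.5 × 0.37²] = 4.12 mA.

Triode; I_D = 4.12 mA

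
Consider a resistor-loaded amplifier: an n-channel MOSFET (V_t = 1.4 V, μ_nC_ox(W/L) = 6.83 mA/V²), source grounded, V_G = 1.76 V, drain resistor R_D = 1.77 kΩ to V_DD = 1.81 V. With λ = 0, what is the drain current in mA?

V_GS = V_G = 1.76 V, so V_ov = 1.76 − 1.4 = 0.36 V.
Assume saturation: I_D = ½ k_n V_ov² = 0.5 × 6.83 × 0.36² = 0.443 mA, giving V_DS = V_DD − I_D R_D = 1.81 − 0.443 × 1.77 = 1.03 V.
V_DS = 1.03 V ≥ V_ov = 0.36 V, confirming saturation.

I_D = 0.443 mA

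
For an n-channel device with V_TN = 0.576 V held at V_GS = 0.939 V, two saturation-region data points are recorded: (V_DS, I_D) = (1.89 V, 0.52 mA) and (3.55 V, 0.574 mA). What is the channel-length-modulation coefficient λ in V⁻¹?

λ = 0.0709 V⁻¹

With V_GS fixed, I_D ∝ (1 + λ V_DS) in saturation, so I_D2/I_D1 = (1 + λ V_DS2)/(1 + λ V_DS1).
0.574/0.52 = 1.104 = (1 + 3.55 λ)/(1 + 1.89 λ).
Solving: λ (I_D1 V_DS2 − I_D2 V_DS1) = I_D2 − I_D1, so λ = (0.574 − 0.52) / (0.52 × 3.55 − 0.574 × 1.89) = 0.054 / 0.761 = 0.0709 V⁻¹.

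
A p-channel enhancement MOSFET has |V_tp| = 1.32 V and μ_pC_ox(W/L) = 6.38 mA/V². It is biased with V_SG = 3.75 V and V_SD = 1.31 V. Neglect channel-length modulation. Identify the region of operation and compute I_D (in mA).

V_ov = V_SG − |V_tp| = 3.75 − 1.32 = 2.43 V.
Since V_SD = 1.31 V < V_ov = 2.43 V, the device is in the triode region.
I_D = k_p [V_ov · V_SD − ½ V_SD²] = 6.38 × [2.43 × 1.31 − 0.5 × 1.31²] = 14.8 mA.

Triode; I_D = 14.8 mA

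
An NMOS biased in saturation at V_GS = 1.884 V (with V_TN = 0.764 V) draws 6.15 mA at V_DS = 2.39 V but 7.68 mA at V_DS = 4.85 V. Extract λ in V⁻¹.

λ = 0.133 V⁻¹

With V_GS fixed, I_D ∝ (1 + λ V_DS) in saturation, so I_D2/I_D1 = (1 + λ V_DS2)/(1 + λ V_DS1).
7.68/6.15 = 1.249 = (1 + 4.85 λ)/(1 + 2.39 λ).
Solving: λ (I_D1 V_DS2 − I_D2 V_DS1) = I_D2 − I_D1, so λ = (7.68 − 6.15) / (6.15 × 4.85 − 7.68 × 2.39) = 1.53 / 11.5 = 0.133 V⁻¹.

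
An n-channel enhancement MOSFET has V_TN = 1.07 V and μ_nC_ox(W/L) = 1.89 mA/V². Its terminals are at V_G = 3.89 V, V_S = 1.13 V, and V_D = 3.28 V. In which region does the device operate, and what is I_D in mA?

Saturation; I_D = 2.70 mA

V_GS = V_G − V_S = 3.89 − 1.13 = 2.76 V; V_DS = V_D − V_S = 3.28 − 1.13 = 2.15 V.
V_ov = V_GS − V_TN = 2.76 − 1.07 = 1.69 V.
Since V_DS = 2.15 V ≥ V_ov = 1.69 V, the device is in saturation.
I_D = ½ k_n V_ov² = 0.5 × 1.89 × 1.69² = 2.7 mA.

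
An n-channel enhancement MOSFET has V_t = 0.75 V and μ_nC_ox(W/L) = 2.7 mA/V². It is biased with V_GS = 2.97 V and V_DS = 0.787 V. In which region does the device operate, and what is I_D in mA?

Triode; I_D = 3.88 mA

V_ov = V_GS − V_t = 2.97 − 0.75 = 2.22 V.
Since V_DS = 0.787 V < V_ov = 2.22 V, the device is in the triode region.
I_D = k_n [V_ov · V_DS − ½ V_DS²] = 2.7 × [2.22 × 0.787 − 0.5 × 0.787²] = 3.88 mA.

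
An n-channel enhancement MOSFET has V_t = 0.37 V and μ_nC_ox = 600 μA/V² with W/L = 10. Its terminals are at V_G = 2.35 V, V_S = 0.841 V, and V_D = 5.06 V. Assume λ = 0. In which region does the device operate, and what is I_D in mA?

V_GS = V_G − V_S = 2.35 − 0.841 = 1.51 V; V_DS = V_D − V_S = 5.06 − 0.841 = 4.22 V.
k_n = μ_nC_ox · (W/L) = 6 mA/V².
V_ov = V_GS − V_t = 1.51 − 0.37 = 1.14 V.
Since V_DS = 4.22 V ≥ V_ov = 1.14 V, the device is in saturation.
I_D = ½ k_n V_ov² = 0.5 × 6 × 1.14² = 3.89 mA.

Saturation; I_D = 3.89 mA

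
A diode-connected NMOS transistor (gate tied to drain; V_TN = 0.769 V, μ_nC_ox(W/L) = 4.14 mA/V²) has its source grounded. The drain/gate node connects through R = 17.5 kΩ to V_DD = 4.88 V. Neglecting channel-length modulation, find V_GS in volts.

With gate tied to drain, V_GS = V_DS ≥ V_GS − V_TN, so the device is in saturation.
KCL at the drain: ½ k_n (V_GS − V_TN)² = (V_DD − V_GS)/R.
Let x = V_GS − 0.769. Then 36.2 x² + x − 4.111 = 0, giving x = 0.323 V (positive root), so V_GS = 1.09 V.
I_D = (V_DD − V_GS)/R = (4.88 − 1.09) / 17.5 = 0.216 mA.

V_GS = 1.09 V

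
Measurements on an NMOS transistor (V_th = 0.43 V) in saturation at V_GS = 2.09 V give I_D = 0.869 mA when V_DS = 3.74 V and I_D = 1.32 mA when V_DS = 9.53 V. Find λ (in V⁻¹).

With V_GS fixed, I_D ∝ (1 + λ V_DS) in saturation, so I_D2/I_D1 = (1 + λ V_DS2)/(1 + λ V_DS1).
1.32/0.869 = 1.519 = (1 + 9.53 λ)/(1 + 3.74 λ).
Solving: λ (I_D1 V_DS2 − I_D2 V_DS1) = I_D2 − I_D1, so λ = (1.32 − 0.869) / (0.869 × 9.53 − 1.32 × 3.74) = 0.451 / 3.34 = 0.135 V⁻¹.

λ = 0.135 V⁻¹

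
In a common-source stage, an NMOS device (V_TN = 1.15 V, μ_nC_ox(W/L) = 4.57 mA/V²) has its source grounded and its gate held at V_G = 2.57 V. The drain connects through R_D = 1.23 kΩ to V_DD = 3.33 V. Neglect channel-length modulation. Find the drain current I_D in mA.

I_D = 2.36 mA

V_GS = V_G = 2.57 V, so V_ov = 2.57 − 1.15 = 1.42 V.
Assume saturation: I_D = ½ k_n V_ov² = 0.5 × 4.57 × 1.42² = 4.61 mA, giving V_DS = V_DD − I_D R_D = 3.33 − 4.61 × 1.23 = -2.34 V.
But -2.34 V < V_ov = 1.42 V, so the device is actually in triode.
In triode I_D = k_n[V_ov V_DS − ½ V_DS²] and I_D = (V_DD − V_DS)/R_D. Equating: 2.81 V_DS² − 8.982 V_DS + 3.33 = 0, giving V_DS = 0.428 V (the root below V_ov).
I_D = (3.33 − 0.428) / 1.23 = 2.36 mA.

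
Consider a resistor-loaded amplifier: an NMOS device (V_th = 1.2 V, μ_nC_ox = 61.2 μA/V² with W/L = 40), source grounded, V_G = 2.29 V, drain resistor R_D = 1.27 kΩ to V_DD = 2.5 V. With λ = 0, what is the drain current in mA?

I_D = 1.35 mA

V_GS = V_G = 2.29 V, so V_ov = 2.29 − 1.2 = 1.09 V.
k_n = μ_nC_ox · (W/L) = 2.448 mA/V².
Assume saturation: I_D = ½ k_n V_ov² = 0.5 × 2.448 × 1.09² = 1.45 mA, giving V_DS = V_DD − I_D R_D = 2.5 − 1.45 × 1.27 = 0.653 V.
But 0.653 V < V_ov = 1.09 V, so the device is actually in triode.
In triode I_D = k_n[V_ov V_DS − ½ V_DS²] and I_D = (V_DD − V_DS)/R_D. Equating: 1.55 V_DS² − 4.389 V_DS + 2.5 = 0, giving V_DS = 0.792 V (the root below V_ov).
I_D = (2.5 − 0.792) / 1.27 = 1.35 mA.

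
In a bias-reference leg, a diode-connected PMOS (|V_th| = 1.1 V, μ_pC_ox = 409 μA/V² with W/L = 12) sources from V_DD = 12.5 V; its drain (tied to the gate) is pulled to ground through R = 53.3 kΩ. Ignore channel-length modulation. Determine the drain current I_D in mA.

I_D = 0.208 mA

With gate tied to drain, V_SG = V_SD ≥ V_SG − |V_th|, so the device is in saturation.
k_p = μ_pC_ox · (W/L) = 4.908 mA/V².
KCL at the drain: ½ k_p (V_SG − |V_th|)² = (V_DD − V_SG)/R.
Let x = V_SG − 1.1. Then 131 x² + x − 11.4 = 0, giving x = 0.291 V (positive root), so V_SG = 1.39 V.
I_D = (V_DD − V_SG)/R = (12.5 − 1.39) / 53.3 = 0.208 mA.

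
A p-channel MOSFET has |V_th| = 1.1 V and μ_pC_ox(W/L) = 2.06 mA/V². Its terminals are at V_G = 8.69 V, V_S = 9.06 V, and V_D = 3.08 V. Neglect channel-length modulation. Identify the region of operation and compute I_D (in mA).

V_SG = V_S − V_G = 9.06 − 8.69 = 0.37 V; V_SD = V_S − V_D = 9.06 − 3.08 = 5.98 V.
V_SG = 0.37 V < |V_th| = 1.1 V, so the transistor is in cutoff.

Cutoff; I_D = 0 mA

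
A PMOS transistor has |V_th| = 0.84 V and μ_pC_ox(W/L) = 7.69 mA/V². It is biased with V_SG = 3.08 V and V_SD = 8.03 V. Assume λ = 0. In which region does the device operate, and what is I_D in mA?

V_ov = V_SG − |V_th| = 3.08 − 0.84 = 2.24 V.
Since V_SD = 8.03 V ≥ V_ov = 2.24 V, the device is in saturation.
I_D = ½ k_p V_ov² = 0.5 × 7.69 × 2.24² = 19.3 mA.

Saturation; I_D = 19.3 mA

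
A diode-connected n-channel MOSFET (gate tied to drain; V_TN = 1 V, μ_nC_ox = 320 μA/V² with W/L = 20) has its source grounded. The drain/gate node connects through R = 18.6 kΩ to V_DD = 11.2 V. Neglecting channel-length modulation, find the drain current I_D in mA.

I_D = 0.527 mA

With gate tied to drain, V_GS = V_DS ≥ V_GS − V_TN, so the device is in saturation.
k_n = μ_nC_ox · (W/L) = 6.4 mA/V².
KCL at the drain: ½ k_n (V_GS − V_TN)² = (V_DD − V_GS)/R.
Let x = V_GS − 1. Then 59.5 x² + x − 10.2 = 0, giving x = 0.406 V (positive root), so V_GS = 1.41 V.
I_D = (V_DD − V_GS)/R = (11.2 − 1.41) / 18.6 = 0.527 mA.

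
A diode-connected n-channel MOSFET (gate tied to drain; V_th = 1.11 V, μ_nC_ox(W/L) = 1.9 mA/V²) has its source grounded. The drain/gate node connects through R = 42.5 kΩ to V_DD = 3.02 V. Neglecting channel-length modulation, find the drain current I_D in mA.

With gate tied to drain, V_GS = V_DS ≥ V_GS − V_th, so the device is in saturation.
KCL at the drain: ½ k_n (V_GS − V_th)² = (V_DD − V_GS)/R.
Let x = V_GS − 1.11. Then 40.4 x² + x − 1.91 = 0, giving x = 0.205 V (positive root), so V_GS = 1.32 V.
I_D = (V_DD − V_GS)/R = (3.02 − 1.32) / 42.5 = 0.0401 mA.

I_D = 0.0401 mA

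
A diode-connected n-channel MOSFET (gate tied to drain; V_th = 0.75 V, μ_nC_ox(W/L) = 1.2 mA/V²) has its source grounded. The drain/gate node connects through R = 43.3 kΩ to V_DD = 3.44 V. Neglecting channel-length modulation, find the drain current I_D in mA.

With gate tied to drain, V_GS = V_DS ≥ V_GS − V_th, so the device is in saturation.
KCL at the drain: ½ k_n (V_GS − V_th)² = (V_DD − V_GS)/R.
Let x = V_GS − 0.75. Then 26 x² + x − 2.69 = 0, giving x = 0.303 V (positive root), so V_GS = 1.05 V.
I_D = (V_DD − V_GS)/R = (3.44 − 1.05) / 43.3 = 0.0551 mA.

I_D = 0.0551 mA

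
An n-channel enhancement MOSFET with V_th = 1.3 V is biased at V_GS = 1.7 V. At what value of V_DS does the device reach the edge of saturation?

The boundary between triode and saturation is V_DS = V_GS − V_th = V_ov.
V_ov = 1.7 − 1.3 = 0.4 V.

V_DS,sat = 0.400 V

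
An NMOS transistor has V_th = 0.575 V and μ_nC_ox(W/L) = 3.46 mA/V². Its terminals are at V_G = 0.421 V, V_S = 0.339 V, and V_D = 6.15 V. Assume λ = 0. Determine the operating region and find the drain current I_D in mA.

Cutoff; I_D = 0 mA

V_GS = V_G − V_S = 0.421 − 0.339 = 0.082 V; V_DS = V_D − V_S = 6.15 − 0.339 = 5.81 V.
V_GS = 0.082 V < V_th = 0.575 V, so the transistor is in cutoff.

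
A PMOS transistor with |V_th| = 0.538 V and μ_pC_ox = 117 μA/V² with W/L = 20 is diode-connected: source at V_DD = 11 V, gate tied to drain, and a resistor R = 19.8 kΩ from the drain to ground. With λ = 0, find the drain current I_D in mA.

With gate tied to drain, V_SG = V_SD ≥ V_SG − |V_th|, so the device is in saturation.
k_p = μ_pC_ox · (W/L) = 2.34 mA/V².
KCL at the drain: ½ k_p (V_SG − |V_th|)² = (V_DD − V_SG)/R.
Let x = V_SG − 0.538. Then 23.2 x² + x − 10.46 = 0, giving x = 0.651 V (positive root), so V_SG = 1.19 V.
I_D = (V_DD − V_SG)/R = (11 − 1.19) / 19.8 = 0.496 mA.

I_D = 0.496 mA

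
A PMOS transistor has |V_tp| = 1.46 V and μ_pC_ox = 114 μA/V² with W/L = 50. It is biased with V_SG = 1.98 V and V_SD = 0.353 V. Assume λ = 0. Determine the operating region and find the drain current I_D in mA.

Triode; I_D = 0.691 mA

k_p = μ_pC_ox · (W/L) = 5.7 mA/V².
V_ov = V_SG − |V_tp| = 1.98 − 1.46 = 0.52 V.
Since V_SD = 0.353 V < V_ov = 0.52 V, the device is in the triode region.
I_D = k_p [V_ov · V_SD − ½ V_SD²] = 5.7 × [0.52 × 0.353 − 0.5 × 0.353²] = 0.691 mA.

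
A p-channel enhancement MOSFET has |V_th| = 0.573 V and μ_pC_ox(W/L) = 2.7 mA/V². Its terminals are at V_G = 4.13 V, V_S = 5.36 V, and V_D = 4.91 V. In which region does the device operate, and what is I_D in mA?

Triode; I_D = 0.525 mA

V_SG = V_S − V_G = 5.36 − 4.13 = 1.23 V; V_SD = V_S − V_D = 5.36 − 4.91 = 0.45 V.
V_ov = V_SG − |V_th| = 1.23 − 0.573 = 0.657 V.
Since V_SD = 0.45 V < V_ov = 0.657 V, the device is in the triode region.
I_D = k_p [V_ov · V_SD − ½ V_SD²] = 2.7 × [0.657 × 0.45 − 0.5 × 0.45²] = 0.525 mA.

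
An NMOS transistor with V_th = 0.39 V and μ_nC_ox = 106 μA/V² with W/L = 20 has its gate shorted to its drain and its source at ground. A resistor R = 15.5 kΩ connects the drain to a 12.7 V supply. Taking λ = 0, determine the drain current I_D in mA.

I_D = 0.740 mA

With gate tied to drain, V_GS = V_DS ≥ V_GS − V_th, so the device is in saturation.
k_n = μ_nC_ox · (W/L) = 2.12 mA/V².
KCL at the drain: ½ k_n (V_GS − V_th)² = (V_DD − V_GS)/R.
Let x = V_GS − 0.39. Then 16.4 x² + x − 12.31 = 0, giving x = 0.836 V (positive root), so V_GS = 1.23 V.
I_D = (V_DD − V_GS)/R = (12.7 − 1.23) / 15.5 = 0.74 mA.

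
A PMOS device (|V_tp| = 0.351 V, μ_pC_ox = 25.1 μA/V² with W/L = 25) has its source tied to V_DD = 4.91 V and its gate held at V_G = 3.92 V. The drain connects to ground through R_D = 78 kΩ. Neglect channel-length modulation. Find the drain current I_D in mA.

V_SG = V_DD − V_G = 4.91 − 3.92 = 0.99 V, so V_ov = 0.99 − 0.351 = 0.639 V.
k_p = μ_pC_ox · (W/L) = 0.6275 mA/V².
Assume saturation: I_D = ½ k_p V_ov² = 0.5 × 0.6275 × 0.639² = 0.128 mA, giving V_SD = V_DD − I_D R_D = 4.91 − 0.128 × 78 = -5.08 V.
But -5.08 V < V_ov = 0.639 V, so the device is actually in triode.
In triode I_D = k_p[V_ov V_SD − ½ V_SD²] and I_D = (V_DD − V_SD)/R_D. Equating: 24.5 V_SD² − 32.28 V_SD + 4.91 = 0, giving V_SD = 0.175 V (the root below V_ov).
I_D = (4.91 − 0.175) / 78 = 0.0607 mA.

I_D = 0.0607 mA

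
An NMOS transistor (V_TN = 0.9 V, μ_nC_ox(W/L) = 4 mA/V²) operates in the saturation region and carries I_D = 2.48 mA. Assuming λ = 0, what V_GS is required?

V_GS = 2.01 V

In saturation I_D = ½ k_n (V_GS − V_TN)², so V_GS − V_TN = √(2 I_D / k_n) = √(2 × 2.48 / 4) = 1.11 V.
V_GS = 0.9 + 1.11 = 2.01 V.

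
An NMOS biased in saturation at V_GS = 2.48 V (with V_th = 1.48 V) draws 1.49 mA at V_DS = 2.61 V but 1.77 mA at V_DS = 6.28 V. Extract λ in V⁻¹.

With V_GS fixed, I_D ∝ (1 + λ V_DS) in saturation, so I_D2/I_D1 = (1 + λ V_DS2)/(1 + λ V_DS1).
1.77/1.49 = 1.188 = (1 + 6.28 λ)/(1 + 2.61 λ).
Solving: λ (I_D1 V_DS2 − I_D2 V_DS1) = I_D2 − I_D1, so λ = (1.77 − 1.49) / (1.49 × 6.28 − 1.77 × 2.61) = 0.28 / 4.74 = 0.0591 V⁻¹.

λ = 0.0591 V⁻¹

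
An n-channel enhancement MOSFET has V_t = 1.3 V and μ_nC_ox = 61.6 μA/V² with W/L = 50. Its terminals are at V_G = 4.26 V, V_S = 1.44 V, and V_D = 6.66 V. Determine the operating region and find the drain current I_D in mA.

V_GS = V_G − V_S = 4.26 − 1.44 = 2.82 V; V_DS = V_D − V_S = 6.66 − 1.44 = 5.22 V.
k_n = μ_nC_ox · (W/L) = 3.08 mA/V².
V_ov = V_GS − V_t = 2.82 − 1.3 = 1.52 V.
Since V_DS = 5.22 V ≥ V_ov = 1.52 V, the device is in saturation.
I_D = ½ k_n V_ov² = 0.5 × 3.08 × 1.52² = 3.56 mA.

Saturation; I_D = 3.56 mA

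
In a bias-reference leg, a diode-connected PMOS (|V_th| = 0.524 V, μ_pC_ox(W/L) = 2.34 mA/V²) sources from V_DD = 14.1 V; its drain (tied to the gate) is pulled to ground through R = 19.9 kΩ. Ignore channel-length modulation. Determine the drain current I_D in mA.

With gate tied to drain, V_SG = V_SD ≥ V_SG − |V_th|, so the device is in saturation.
KCL at the drain: ½ k_p (V_SG − |V_th|)² = (V_DD − V_SG)/R.
Let x = V_SG − 0.524. Then 23.3 x² + x − 13.58 = 0, giving x = 0.742 V (positive root), so V_SG = 1.27 V.
I_D = (V_DD − V_SG)/R = (14.1 − 1.27) / 19.9 = 0.645 mA.

I_D = 0.645 mA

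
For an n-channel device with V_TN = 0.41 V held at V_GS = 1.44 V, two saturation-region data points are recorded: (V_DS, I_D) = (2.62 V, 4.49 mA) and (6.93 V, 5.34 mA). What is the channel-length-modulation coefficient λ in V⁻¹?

λ = 0.0496 V⁻¹

With V_GS fixed, I_D ∝ (1 + λ V_DS) in saturation, so I_D2/I_D1 = (1 + λ V_DS2)/(1 + λ V_DS1).
5.34/4.49 = 1.189 = (1 + 6.93 λ)/(1 + 2.62 λ).
Solving: λ (I_D1 V_DS2 − I_D2 V_DS1) = I_D2 − I_D1, so λ = (5.34 − 4.49) / (4.49 × 6.93 − 5.34 × 2.62) = 0.85 / 17.1 = 0.0496 V⁻¹.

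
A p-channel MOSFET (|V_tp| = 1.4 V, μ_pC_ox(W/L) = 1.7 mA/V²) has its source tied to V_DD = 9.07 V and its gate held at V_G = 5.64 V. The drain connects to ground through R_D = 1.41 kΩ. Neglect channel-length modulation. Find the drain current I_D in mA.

V_SG = V_DD − V_G = 9.07 − 5.64 = 3.43 V, so V_ov = 3.43 − 1.4 = 2.03 V.
Assume saturation: I_D = ½ k_p V_ov² = 0.5 × 1.7 × 2.03² = 3.5 mA, giving V_SD = V_DD − I_D R_D = 9.07 − 3.5 × 1.41 = 4.13 V.
V_SD = 4.13 V ≥ V_ov = 2.03 V, confirming saturation.

I_D = 3.50 mA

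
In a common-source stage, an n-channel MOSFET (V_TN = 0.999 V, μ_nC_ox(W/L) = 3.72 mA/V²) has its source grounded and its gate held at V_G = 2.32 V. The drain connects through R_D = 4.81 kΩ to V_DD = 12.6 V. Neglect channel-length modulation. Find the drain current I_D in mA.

I_D = 2.48 mA

V_GS = V_G = 2.32 V, so V_ov = 2.32 − 0.999 = 1.32 V.
Assume saturation: I_D = ½ k_n V_ov² = 0.5 × 3.72 × 1.32² = 3.25 mA, giving V_DS = V_DD − I_D R_D = 12.6 − 3.25 × 4.81 = -3.01 V.
But -3.01 V < V_ov = 1.32 V, so the device is actually in triode.
In triode I_D = k_n[V_ov V_DS − ½ V_DS²] and I_D = (V_DD − V_DS)/R_D. Equating: 8.95 V_DS² − 24.64 V_DS + 12.6 = 0, giving V_DS = 0.679 V (the root below V_ov).
I_D = (12.6 − 0.679) / 4.81 = 2.48 mA.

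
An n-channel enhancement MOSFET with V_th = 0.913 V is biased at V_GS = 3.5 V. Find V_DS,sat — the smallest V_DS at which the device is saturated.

The boundary between triode and saturation is V_DS = V_GS − V_th = V_ov.
V_ov = 3.5 − 0.913 = 2.59 V.

V_DS,sat = 2.59 V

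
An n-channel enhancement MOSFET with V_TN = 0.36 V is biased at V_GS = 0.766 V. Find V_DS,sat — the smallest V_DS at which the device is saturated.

V_DS,sat = 0.406 V

The boundary between triode and saturation is V_DS = V_GS − V_TN = V_ov.
V_ov = 0.766 − 0.36 = 0.406 V.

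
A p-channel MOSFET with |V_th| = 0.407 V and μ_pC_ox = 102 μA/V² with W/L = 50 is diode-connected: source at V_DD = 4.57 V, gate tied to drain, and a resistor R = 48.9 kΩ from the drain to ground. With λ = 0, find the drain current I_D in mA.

With gate tied to drain, V_SG = V_SD ≥ V_SG − |V_th|, so the device is in saturation.
k_p = μ_pC_ox · (W/L) = 5.1 mA/V².
KCL at the drain: ½ k_p (V_SG − |V_th|)² = (V_DD − V_SG)/R.
Let x = V_SG − 0.407. Then 125 x² + x − 4.163 = 0, giving x = 0.179 V (positive root), so V_SG = 0.586 V.
I_D = (V_DD − V_SG)/R = (4.57 − 0.586) / 48.9 = 0.0815 mA.

I_D = 0.0815 mA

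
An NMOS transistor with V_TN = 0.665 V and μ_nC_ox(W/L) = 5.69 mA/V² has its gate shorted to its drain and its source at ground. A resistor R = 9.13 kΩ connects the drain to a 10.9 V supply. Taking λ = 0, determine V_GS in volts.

With gate tied to drain, V_GS = V_DS ≥ V_GS − V_TN, so the device is in saturation.
KCL at the drain: ½ k_n (V_GS − V_TN)² = (V_DD − V_GS)/R.
Let x = V_GS − 0.665. Then 26 x² + x − 10.23 = 0, giving x = 0.609 V (positive root), so V_GS = 1.27 V.
I_D = (V_DD − V_GS)/R = (10.9 − 1.27) / 9.13 = 1.05 mA.

V_GS = 1.27 V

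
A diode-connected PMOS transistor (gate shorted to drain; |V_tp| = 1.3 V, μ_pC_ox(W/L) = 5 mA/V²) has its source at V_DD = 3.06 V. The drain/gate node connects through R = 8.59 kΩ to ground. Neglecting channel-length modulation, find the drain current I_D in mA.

With gate tied to drain, V_SG = V_SD ≥ V_SG − |V_tp|, so the device is in saturation.
KCL at the drain: ½ k_p (V_SG − |V_tp|)² = (V_DD − V_SG)/R.
Let x = V_SG − 1.3. Then 21.5 x² + x − 1.76 = 0, giving x = 0.264 V (positive root), so V_SG = 1.56 V.
I_D = (V_DD − V_SG)/R = (3.06 − 1.56) / 8.59 = 0.174 mA.

I_D = 0.174 mA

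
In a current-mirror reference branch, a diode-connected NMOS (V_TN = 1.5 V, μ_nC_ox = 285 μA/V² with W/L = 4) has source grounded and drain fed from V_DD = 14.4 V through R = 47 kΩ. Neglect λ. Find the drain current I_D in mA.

I_D = 0.260 mA

With gate tied to drain, V_GS = V_DS ≥ V_GS − V_TN, so the device is in saturation.
k_n = μ_nC_ox · (W/L) = 1.14 mA/V².
KCL at the drain: ½ k_n (V_GS − V_TN)² = (V_DD − V_GS)/R.
Let x = V_GS − 1.5. Then 26.8 x² + x − 12.9 = 0, giving x = 0.676 V (positive root), so V_GS = 2.18 V.
I_D = (V_DD − V_GS)/R = (14.4 − 2.18) / 47 = 0.26 mA.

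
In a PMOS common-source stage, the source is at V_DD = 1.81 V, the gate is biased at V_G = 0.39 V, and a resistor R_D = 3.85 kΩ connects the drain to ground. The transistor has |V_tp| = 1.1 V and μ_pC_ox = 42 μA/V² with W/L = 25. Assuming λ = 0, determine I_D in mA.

I_D = 0.0538 mA

V_SG = V_DD − V_G = 1.81 − 0.39 = 1.42 V, so V_ov = 1.42 − 1.1 = 0.32 V.
k_p = μ_pC_ox · (W/L) = 1.05 mA/V².
Assume saturation: I_D = ½ k_p V_ov² = 0.5 × 1.05 × 0.32² = 0.0538 mA, giving V_SD = V_DD − I_D R_D = 1.81 − 0.0538 × 3.85 = 1.6 V.
V_SD = 1.6 V ≥ V_ov = 0.32 V, confirming saturation.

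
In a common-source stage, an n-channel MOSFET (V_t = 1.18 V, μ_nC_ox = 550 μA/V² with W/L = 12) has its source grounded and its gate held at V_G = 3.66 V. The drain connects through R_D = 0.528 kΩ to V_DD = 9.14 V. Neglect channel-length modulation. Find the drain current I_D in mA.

I_D = 15.0 mA

V_GS = V_G = 3.66 V, so V_ov = 3.66 − 1.18 = 2.48 V.
k_n = μ_nC_ox · (W/L) = 6.6 mA/V².
Assume saturation: I_D = ½ k_n V_ov² = 0.5 × 6.6 × 2.48² = 20.3 mA, giving V_DS = V_DD − I_D R_D = 9.14 − 20.3 × 0.528 = -1.58 V.
But -1.58 V < V_ov = 2.48 V, so the device is actually in triode.
In triode I_D = k_n[V_ov V_DS − ½ V_DS²] and I_D = (V_DD − V_DS)/R_D. Equating: 1.74 V_DS² − 9.642 V_DS + 9.14 = 0, giving V_DS = 1.21 V (the root below V_ov).
I_D = (9.14 − 1.21) / 0.528 = 15 mA.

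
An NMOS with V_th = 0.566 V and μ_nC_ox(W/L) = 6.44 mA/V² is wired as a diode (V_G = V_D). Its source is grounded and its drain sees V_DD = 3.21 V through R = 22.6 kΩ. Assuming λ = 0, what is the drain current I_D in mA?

I_D = 0.109 mA

With gate tied to drain, V_GS = V_DS ≥ V_GS − V_th, so the device is in saturation.
KCL at the drain: ½ k_n (V_GS − V_th)² = (V_DD − V_GS)/R.
Let x = V_GS − 0.566. Then 72.8 x² + x − 2.644 = 0, giving x = 0.184 V (positive root), so V_GS = 0.75 V.
I_D = (V_DD − V_GS)/R = (3.21 − 0.75) / 22.6 = 0.109 mA.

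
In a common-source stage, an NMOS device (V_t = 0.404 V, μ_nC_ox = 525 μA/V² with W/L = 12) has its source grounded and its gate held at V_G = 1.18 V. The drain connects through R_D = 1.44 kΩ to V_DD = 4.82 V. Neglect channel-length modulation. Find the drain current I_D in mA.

I_D = 1.90 mA

V_GS = V_G = 1.18 V, so V_ov = 1.18 − 0.404 = 0.776 V.
k_n = μ_nC_ox · (W/L) = 6.3 mA/V².
Assume saturation: I_D = ½ k_n V_ov² = 0.5 × 6.3 × 0.776² = 1.9 mA, giving V_DS = V_DD − I_D R_D = 4.82 − 1.9 × 1.44 = 2.09 V.
V_DS = 2.09 V ≥ V_ov = 0.776 V, confirming saturation.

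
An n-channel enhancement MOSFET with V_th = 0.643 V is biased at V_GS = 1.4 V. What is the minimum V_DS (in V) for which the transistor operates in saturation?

The boundary between triode and saturation is V_DS = V_GS − V_th = V_ov.
V_ov = 1.4 − 0.643 = 0.757 V.

V_DS,sat = 0.757 V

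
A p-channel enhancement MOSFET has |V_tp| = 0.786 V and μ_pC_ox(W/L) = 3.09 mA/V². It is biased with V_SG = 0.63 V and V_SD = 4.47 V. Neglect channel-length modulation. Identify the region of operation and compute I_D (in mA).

V_SG = 0.63 V < |V_tp| = 0.786 V, so the transistor is in cutoff.

Cutoff; I_D = 0 mA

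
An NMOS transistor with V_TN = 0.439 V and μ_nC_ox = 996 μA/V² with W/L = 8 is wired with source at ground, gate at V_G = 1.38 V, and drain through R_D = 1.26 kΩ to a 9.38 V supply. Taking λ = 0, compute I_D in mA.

I_D = 3.53 mA

V_GS = V_G = 1.38 V, so V_ov = 1.38 − 0.439 = 0.941 V.
k_n = μ_nC_ox · (W/L) = 7.968 mA/V².
Assume saturation: I_D = ½ k_n V_ov² = 0.5 × 7.968 × 0.941² = 3.53 mA, giving V_DS = V_DD − I_D R_D = 9.38 − 3.53 × 1.26 = 4.94 V.
V_DS = 4.94 V ≥ V_ov = 0.941 V, confirming saturation.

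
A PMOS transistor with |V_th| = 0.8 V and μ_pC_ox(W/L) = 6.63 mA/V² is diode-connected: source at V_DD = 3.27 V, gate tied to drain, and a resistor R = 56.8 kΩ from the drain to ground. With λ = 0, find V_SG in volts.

With gate tied to drain, V_SG = V_SD ≥ V_SG − |V_th|, so the device is in saturation.
KCL at the drain: ½ k_p (V_SG − |V_th|)² = (V_DD − V_SG)/R.
Let x = V_SG − 0.8. Then 188 x² + x − 2.47 = 0, giving x = 0.112 V (positive root), so V_SG = 0.912 V.
I_D = (V_DD − V_SG)/R = (3.27 − 0.912) / 56.8 = 0.0415 mA.

V_SG = 0.912 V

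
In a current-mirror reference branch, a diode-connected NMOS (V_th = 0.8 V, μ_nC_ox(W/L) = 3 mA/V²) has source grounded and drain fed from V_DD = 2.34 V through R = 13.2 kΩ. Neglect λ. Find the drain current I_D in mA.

With gate tied to drain, V_GS = V_DS ≥ V_GS − V_th, so the device is in saturation.
KCL at the drain: ½ k_n (V_GS − V_th)² = (V_DD − V_GS)/R.
Let x = V_GS − 0.8. Then 19.8 x² + x − 1.54 = 0, giving x = 0.255 V (positive root), so V_GS = 1.05 V.
I_D = (V_DD − V_GS)/R = (2.34 − 1.05) / 13.2 = 0.0974 mA.

I_D = 0.0974 mA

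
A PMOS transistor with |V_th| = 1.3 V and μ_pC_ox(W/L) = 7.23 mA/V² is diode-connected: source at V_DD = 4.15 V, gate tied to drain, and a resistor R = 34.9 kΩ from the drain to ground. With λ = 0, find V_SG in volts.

V_SG = 1.45 V

With gate tied to drain, V_SG = V_SD ≥ V_SG − |V_th|, so the device is in saturation.
KCL at the drain: ½ k_p (V_SG − |V_th|)² = (V_DD − V_SG)/R.
Let x = V_SG − 1.3. Then 126 x² + x − 2.85 = 0, giving x = 0.146 V (positive root), so V_SG = 1.45 V.
I_D = (V_DD − V_SG)/R = (4.15 − 1.45) / 34.9 = 0.0775 mA.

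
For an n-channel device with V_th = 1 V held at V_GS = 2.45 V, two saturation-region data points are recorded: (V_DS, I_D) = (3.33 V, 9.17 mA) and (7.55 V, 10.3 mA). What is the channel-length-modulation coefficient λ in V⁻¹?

With V_GS fixed, I_D ∝ (1 + λ V_DS) in saturation, so I_D2/I_D1 = (1 + λ V_DS2)/(1 + λ V_DS1).
10.3/9.17 = 1.123 = (1 + 7.55 λ)/(1 + 3.33 λ).
Solving: λ (I_D1 V_DS2 − I_D2 V_DS1) = I_D2 − I_D1, so λ = (10.3 − 9.17) / (9.17 × 7.55 − 10.3 × 3.33) = 1.13 / 34.9 = 0.0323 V⁻¹.

λ = 0.0323 V⁻¹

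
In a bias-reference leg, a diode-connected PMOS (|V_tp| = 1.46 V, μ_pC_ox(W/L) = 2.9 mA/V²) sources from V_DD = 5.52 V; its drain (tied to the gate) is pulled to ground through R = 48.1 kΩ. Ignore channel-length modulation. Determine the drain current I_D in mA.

With gate tied to drain, V_SG = V_SD ≥ V_SG − |V_tp|, so the device is in saturation.
KCL at the drain: ½ k_p (V_SG − |V_tp|)² = (V_DD − V_SG)/R.
Let x = V_SG − 1.46. Then 69.7 x² + x − 4.06 = 0, giving x = 0.234 V (positive root), so V_SG = 1.69 V.
I_D = (V_DD − V_SG)/R = (5.52 − 1.69) / 48.1 = 0.0795 mA.

I_D = 0.0795 mA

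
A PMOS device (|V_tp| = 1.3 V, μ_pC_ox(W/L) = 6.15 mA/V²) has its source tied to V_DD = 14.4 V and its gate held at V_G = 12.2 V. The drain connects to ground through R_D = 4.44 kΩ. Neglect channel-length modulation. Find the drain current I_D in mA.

I_D = 2.49 mA

V_SG = V_DD − V_G = 14.4 − 12.2 = 2.2 V, so V_ov = 2.2 − 1.3 = 0.9 V.
Assume saturation: I_D = ½ k_p V_ov² = 0.5 × 6.15 × 0.9² = 2.49 mA, giving V_SD = V_DD − I_D R_D = 14.4 − 2.49 × 4.44 = 3.34 V.
V_SD = 3.34 V ≥ V_ov = 0.9 V, confirming saturation.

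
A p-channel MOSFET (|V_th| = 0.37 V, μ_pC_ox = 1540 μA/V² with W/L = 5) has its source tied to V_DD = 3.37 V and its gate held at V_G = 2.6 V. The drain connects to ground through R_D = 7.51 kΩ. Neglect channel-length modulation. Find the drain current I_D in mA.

V_SG = V_DD − V_G = 3.37 − 2.6 = 0.77 V, so V_ov = 0.77 − 0.37 = 0.4 V.
k_p = μ_pC_ox · (W/L) = 7.7 mA/V².
Assume saturation: I_D = ½ k_p V_ov² = 0.5 × 7.7 × 0.4² = 0.616 mA, giving V_SD = V_DD − I_D R_D = 3.37 − 0.616 × 7.51 = -1.26 V.
But -1.26 V < V_ov = 0.4 V, so the device is actually in triode.
In triode I_D = k_p[V_ov V_SD − ½ V_SD²] and I_D = (V_DD − V_SD)/R_D. Equating: 28.9 V_SD² − 24.13 V_SD + 3.37 = 0, giving V_SD = 0.177 V (the root below V_ov).
I_D = (3.37 − 0.177) / 7.51 = 0.425 mA.

I_D = 0.425 mA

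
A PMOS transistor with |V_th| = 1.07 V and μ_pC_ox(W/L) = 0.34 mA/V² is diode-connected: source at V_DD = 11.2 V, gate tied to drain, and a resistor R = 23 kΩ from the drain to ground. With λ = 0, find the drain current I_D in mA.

With gate tied to drain, V_SG = V_SD ≥ V_SG − |V_th|, so the device is in saturation.
KCL at the drain: ½ k_p (V_SG − |V_th|)² = (V_DD − V_SG)/R.
Let x = V_SG − 1.07. Then 3.91 x² + x − 10.13 = 0, giving x = 1.49 V (positive root), so V_SG = 2.56 V.
I_D = (V_DD − V_SG)/R = (11.2 − 2.56) / 23 = 0.376 mA.

I_D = 0.376 mA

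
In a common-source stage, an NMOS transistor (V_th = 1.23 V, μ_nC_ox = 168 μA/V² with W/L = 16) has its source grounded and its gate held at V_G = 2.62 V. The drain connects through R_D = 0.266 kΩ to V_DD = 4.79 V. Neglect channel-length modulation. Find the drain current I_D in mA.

V_GS = V_G = 2.62 V, so V_ov = 2.62 − 1.23 = 1.39 V.
k_n = μ_nC_ox · (W/L) = 2.688 mA/V².
Assume saturation: I_D = ½ k_n V_ov² = 0.5 × 2.688 × 1.39² = 2.6 mA, giving V_DS = V_DD − I_D R_D = 4.79 − 2.6 × 0.266 = 4.1 V.
V_DS = 4.1 V ≥ V_ov = 1.39 V, confirming saturation.

I_D = 2.60 mA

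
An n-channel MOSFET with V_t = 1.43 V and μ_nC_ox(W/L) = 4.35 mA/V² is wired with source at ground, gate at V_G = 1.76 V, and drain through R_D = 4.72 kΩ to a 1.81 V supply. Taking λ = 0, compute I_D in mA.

V_GS = V_G = 1.76 V, so V_ov = 1.76 − 1.43 = 0.33 V.
Assume saturation: I_D = ½ k_n V_ov² = 0.5 × 4.35 × 0.33² = 0.237 mA, giving V_DS = V_DD − I_D R_D = 1.81 − 0.237 × 4.72 = 0.692 V.
V_DS = 0.692 V ≥ V_ov = 0.33 V, confirming saturation.

I_D = 0.237 mA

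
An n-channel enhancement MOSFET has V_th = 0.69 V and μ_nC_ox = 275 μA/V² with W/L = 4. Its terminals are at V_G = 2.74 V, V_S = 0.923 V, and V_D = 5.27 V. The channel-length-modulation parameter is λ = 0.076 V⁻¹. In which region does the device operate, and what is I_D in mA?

V_GS = V_G − V_S = 2.74 − 0.923 = 1.82 V; V_DS = V_D − V_S = 5.27 − 0.923 = 4.35 V.
k_n = μ_nC_ox · (W/L) = 1.1 mA/V².
V_ov = V_GS − V_th = 1.82 − 0.69 = 1.13 V.
Since V_DS = 4.35 V ≥ V_ov = 1.13 V, the device is in saturation.
I_D = ½ k_n V_ov² (1 + λ V_DS) = 0.5 × 1.1 × 1.13² × (1 + 0.076 × 4.35) = 0.929 mA.

Saturation; I_D = 0.929 mA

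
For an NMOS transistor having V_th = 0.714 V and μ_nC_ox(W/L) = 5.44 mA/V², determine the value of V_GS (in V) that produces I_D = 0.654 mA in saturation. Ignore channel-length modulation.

V_GS = 1.20 V

In saturation I_D = ½ k_n (V_GS − V_th)², so V_GS − V_th = √(2 I_D / k_n) = √(2 × 0.654 / 5.44) = 0.49 V.
V_GS = 0.714 + 0.49 = 1.2 V.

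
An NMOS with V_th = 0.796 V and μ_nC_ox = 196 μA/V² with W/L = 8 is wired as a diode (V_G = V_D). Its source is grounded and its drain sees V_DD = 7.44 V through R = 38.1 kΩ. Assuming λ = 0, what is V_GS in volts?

With gate tied to drain, V_GS = V_DS ≥ V_GS − V_th, so the device is in saturation.
k_n = μ_nC_ox · (W/L) = 1.568 mA/V².
KCL at the drain: ½ k_n (V_GS − V_th)² = (V_DD − V_GS)/R.
Let x = V_GS − 0.796. Then 29.9 x² + x − 6.644 = 0, giving x = 0.455 V (positive root), so V_GS = 1.25 V.
I_D = (V_DD − V_GS)/R = (7.44 − 1.25) / 38.1 = 0.162 mA.

V_GS = 1.25 V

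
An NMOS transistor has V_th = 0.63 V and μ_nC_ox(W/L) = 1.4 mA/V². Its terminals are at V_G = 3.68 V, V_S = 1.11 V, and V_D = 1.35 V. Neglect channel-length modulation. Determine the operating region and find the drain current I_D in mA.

Triode; I_D = 0.612 mA

V_GS = V_G − V_S = 3.68 − 1.11 = 2.57 V; V_DS = V_D − V_S = 1.35 − 1.11 = 0.24 V.
V_ov = V_GS − V_th = 2.57 − 0.63 = 1.94 V.
Since V_DS = 0.24 V < V_ov = 1.94 V, the device is in the triode region.
I_D = k_n [V_ov · V_DS − ½ V_DS²] = 1.4 × [1.94 × 0.24 − 0.5 × 0.24²] = 0.612 mA.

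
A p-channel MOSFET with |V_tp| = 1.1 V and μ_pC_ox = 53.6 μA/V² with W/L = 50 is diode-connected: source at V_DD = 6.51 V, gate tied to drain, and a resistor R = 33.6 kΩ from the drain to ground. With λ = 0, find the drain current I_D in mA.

I_D = 0.151 mA

With gate tied to drain, V_SG = V_SD ≥ V_SG − |V_tp|, so the device is in saturation.
k_p = μ_pC_ox · (W/L) = 2.68 mA/V².
KCL at the drain: ½ k_p (V_SG − |V_tp|)² = (V_DD − V_SG)/R.
Let x = V_SG − 1.1. Then 45 x² + x − 5.41 = 0, giving x = 0.336 V (positive root), so V_SG = 1.44 V.
I_D = (V_DD − V_SG)/R = (6.51 − 1.44) / 33.6 = 0.151 mA.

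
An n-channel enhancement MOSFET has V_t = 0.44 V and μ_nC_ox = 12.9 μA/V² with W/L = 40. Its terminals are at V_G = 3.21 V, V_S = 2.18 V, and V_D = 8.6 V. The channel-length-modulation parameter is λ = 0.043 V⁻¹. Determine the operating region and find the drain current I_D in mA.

V_GS = V_G − V_S = 3.21 − 2.18 = 1.03 V; V_DS = V_D − V_S = 8.6 − 2.18 = 6.42 V.
k_n = μ_nC_ox · (W/L) = 0.516 mA/V².
V_ov = V_GS − V_t = 1.03 − 0.44 = 0.59 V.
Since V_DS = 6.42 V ≥ V_ov = 0.59 V, the device is in saturation.
I_D = ½ k_n V_ov² (1 + λ V_DS) = 0.5 × 0.516 × 0.59² × (1 + 0.043 × 6.42) = 0.115 mA.

Saturation; I_D = 0.115 mA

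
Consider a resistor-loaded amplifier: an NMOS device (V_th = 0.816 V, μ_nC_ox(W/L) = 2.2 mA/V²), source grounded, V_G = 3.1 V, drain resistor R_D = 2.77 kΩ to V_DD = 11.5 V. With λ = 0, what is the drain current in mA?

V_GS = V_G = 3.1 V, so V_ov = 3.1 − 0.816 = 2.28 V.
Assume saturation: I_D = ½ k_n V_ov² = 0.5 × 2.2 × 2.28² = 5.74 mA, giving V_DS = V_DD − I_D R_D = 11.5 − 5.74 × 2.77 = -4.4 V.
But -4.4 V < V_ov = 2.28 V, so the device is actually in triode.
In triode I_D = k_n[V_ov V_DS − ½ V_DS²] and I_D = (V_DD − V_DS)/R_D. Equating: 3.05 V_DS² − 14.92 V_DS + 11.5 = 0, giving V_DS = 0.958 V (the root below V_ov).
I_D = (11.5 − 0.958) / 2.77 = 3.81 mA.

I_D = 3.81 mA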